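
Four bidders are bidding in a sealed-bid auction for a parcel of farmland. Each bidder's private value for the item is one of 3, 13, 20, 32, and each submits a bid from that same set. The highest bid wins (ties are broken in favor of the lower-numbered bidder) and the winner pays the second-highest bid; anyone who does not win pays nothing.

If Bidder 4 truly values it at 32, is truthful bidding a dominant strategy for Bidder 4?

Check each profile of the others' bids and compare truth against every alternative bid.
Others bid (3, 3, 20): truth gives 12, best alternative gives 0.
Others bid (3, 13, 20): truth gives 12, best alternative gives 0.
Others bid (3, 20, 3): truth gives 12, best alternative gives 0.
Others bid (3, 20, 13): truth gives 12, best alternative gives 0.
Others bid (3, 20, 20): truth gives 12, best alternative gives 0.
Others bid (13, 3, 20): truth gives 12, best alternative gives 0.
(Remaining 58 profiles checked similarly; truth is weakly best in each.)
In every case the truthful bid is at least as good as any alternative, so it is a dominant strategy.

Yes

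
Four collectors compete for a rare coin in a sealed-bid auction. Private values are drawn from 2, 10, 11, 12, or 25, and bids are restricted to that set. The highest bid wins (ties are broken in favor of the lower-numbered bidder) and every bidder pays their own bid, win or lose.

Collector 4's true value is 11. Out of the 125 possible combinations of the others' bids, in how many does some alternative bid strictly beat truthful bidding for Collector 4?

Others bid (2, 2, 2): truth gives 0; bid 10 gives 1 > 0. Violating.
Others bid (2, 2, 11): truth gives -11; bid 12 gives -1 > -11. Violating.
Others bid (2, 2, 12): truth gives -11; bid 2 gives -2 > -11. Violating.
Others bid (2, 2, 25): truth gives -11; bid 2 gives -2 > -11. Violating.
Others bid (2, 2, 10): truth gives 0; no alternative beats it.
Others bid (2, 10, 2): truth gives 0; no alternative beats it.
(Checking all 125 profiles: 118 have a profitable deviation, 7 do not.)

118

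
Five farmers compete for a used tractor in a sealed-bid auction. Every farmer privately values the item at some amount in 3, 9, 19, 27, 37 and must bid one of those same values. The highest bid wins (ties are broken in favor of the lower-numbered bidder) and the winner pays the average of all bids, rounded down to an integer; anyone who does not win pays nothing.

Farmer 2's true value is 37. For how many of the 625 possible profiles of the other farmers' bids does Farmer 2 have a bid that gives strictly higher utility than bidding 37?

192

Others bid (3, 3, 3, 3): truth gives 28; bid 9 gives 33 > 28. Violating.
Others bid (3, 3, 3, 9): truth gives 26; bid 9 gives 32 > 26. Violating.
Others bid (3, 3, 3, 19): truth gives 24; bid 19 gives 28 > 24. Violating.
Others bid (3, 3, 3, 27): truth gives 23; bid 27 gives 25 > 23. Violating.
Others bid (3, 3, 3, 37): truth gives 21; no alternative beats it.
Others bid (3, 3, 9, 37): truth gives 20; no alternative beats it.
(Checking all 625 profiles: 192 have a profitable deviation, 433 do not.)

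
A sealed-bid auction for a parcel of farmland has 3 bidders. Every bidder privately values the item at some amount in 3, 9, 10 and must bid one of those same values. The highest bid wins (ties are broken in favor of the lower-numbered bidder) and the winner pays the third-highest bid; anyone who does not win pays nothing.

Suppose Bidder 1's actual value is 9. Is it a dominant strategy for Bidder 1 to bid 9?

Consider the case where Bidder 2 bids 3 and Bidder 3 bids 10.
Truthful bid 9: loses, pays 0, utility 0.
Bid 10 instead: wins, pays 3, utility 9 - 3 = 6.
Since 6 > 0, bidding 10 is strictly better here, so truthful bidding is not dominant.

No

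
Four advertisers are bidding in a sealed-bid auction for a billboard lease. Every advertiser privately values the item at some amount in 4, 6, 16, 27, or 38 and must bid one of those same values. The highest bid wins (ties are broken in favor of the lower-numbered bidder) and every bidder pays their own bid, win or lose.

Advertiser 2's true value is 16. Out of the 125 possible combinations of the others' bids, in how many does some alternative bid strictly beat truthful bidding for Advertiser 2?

111

Others bid (4, 4, 4): truth gives 0; bid 6 gives 10 > 0. Violating.
Others bid (4, 4, 6): truth gives 0; bid 6 gives 10 > 0. Violating.
Others bid (4, 4, 27): truth gives -16; bid 4 gives -4 > -16. Violating.
Others bid (4, 4, 38): truth gives -16; bid 4 gives -4 > -16. Violating.
Others bid (4, 4, 16): truth gives 0; no alternative beats it.
Others bid (4, 6, 16): truth gives 0; no alternative beats it.
(Checking all 125 profiles: 111 have a profitable deviation, 14 do not.)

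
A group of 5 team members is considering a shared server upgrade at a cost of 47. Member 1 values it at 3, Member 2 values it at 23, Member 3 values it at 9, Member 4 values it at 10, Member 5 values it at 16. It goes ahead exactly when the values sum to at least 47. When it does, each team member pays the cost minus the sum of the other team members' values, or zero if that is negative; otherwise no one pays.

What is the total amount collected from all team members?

11

Total value 61 ≥ cost 47, so it is built.
Member 1: others sum to 58; max(0, 47 - 58) = 0.
Member 2: others sum to 38; max(0, 47 - 38) = 9.
Member 3: others sum to 52; max(0, 47 - 52) = 0.
Member 4: others sum to 51; max(0, 47 - 51) = 0.
Member 5: others sum to 45; max(0, 47 - 45) = 2.
Total collected = 0 + 9 + 0 + 0 + 2 = 11.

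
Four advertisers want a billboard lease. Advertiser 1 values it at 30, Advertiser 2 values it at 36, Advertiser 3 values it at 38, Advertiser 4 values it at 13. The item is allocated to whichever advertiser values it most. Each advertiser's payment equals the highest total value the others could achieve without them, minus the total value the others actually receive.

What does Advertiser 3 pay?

36

Advertiser 3 has the highest value and receives the item.
Without Advertiser 3, the item would go to the next-highest value, 36, so the others could achieve 36.
With Advertiser 3 present and winning, the others receive nothing, so their total is 0.
Payment = 36 - 0 = 36.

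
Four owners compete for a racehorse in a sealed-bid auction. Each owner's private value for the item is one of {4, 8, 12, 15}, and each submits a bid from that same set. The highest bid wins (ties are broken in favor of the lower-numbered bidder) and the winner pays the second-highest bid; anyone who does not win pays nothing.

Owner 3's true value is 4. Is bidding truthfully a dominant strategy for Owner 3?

Yes

Check each profile of the others' bids and compare truth against every alternative bid.
Others bid (4, 4, 8): truth gives 0, best alternative gives -4.
Others bid (4, 4, 4): truth gives 0, best alternative gives 0.
Others bid (4, 4, 12): truth gives 0, best alternative gives 0.
Others bid (4, 4, 15): truth gives 0, best alternative gives 0.
Others bid (4, 8, 4): truth gives 0, best alternative gives 0.
Others bid (4, 8, 8): truth gives 0, best alternative gives 0.
(Remaining 58 profiles checked similarly; truth is weakly best in each.)
In every case the truthful bid is at least as good as any alternative, so it is a dominant strategy.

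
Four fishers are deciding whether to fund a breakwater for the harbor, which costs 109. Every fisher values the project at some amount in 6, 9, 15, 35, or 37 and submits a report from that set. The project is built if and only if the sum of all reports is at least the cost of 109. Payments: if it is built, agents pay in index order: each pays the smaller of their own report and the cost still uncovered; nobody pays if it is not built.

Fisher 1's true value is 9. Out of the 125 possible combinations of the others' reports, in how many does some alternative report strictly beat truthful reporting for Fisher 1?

Others report (35, 35, 35): truth gives 0; report 6 gives 3 > 0. Violating.
Others report (35, 35, 37): truth gives 0; report 6 gives 3 > 0. Violating.
Others report (35, 37, 35): truth gives 0; report 6 gives 3 > 0. Violating.
Others report (35, 37, 37): truth gives 0; report 6 gives 3 > 0. Violating.
Others report (6, 6, 6): truth gives 0; no alternative beats it.
Others report (6, 6, 9): truth gives 0; no alternative beats it.
(Checking all 125 profiles: 8 have a profitable deviation, 117 do not.)

8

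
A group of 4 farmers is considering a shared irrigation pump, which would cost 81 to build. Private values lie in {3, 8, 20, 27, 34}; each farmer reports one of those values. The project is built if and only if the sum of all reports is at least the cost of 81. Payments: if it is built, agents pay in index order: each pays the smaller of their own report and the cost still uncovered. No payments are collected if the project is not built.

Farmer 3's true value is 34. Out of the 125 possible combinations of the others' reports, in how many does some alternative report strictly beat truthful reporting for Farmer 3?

Others report (3, 20, 34): truth gives 0; report 27 gives 7 > 0. Violating.
Others report (3, 27, 27): truth gives 0; report 27 gives 7 > 0. Violating.
Others report (3, 27, 34): truth gives 0; report 20 gives 14 > 0. Violating.
Others report (3, 34, 20): truth gives 0; report 27 gives 7 > 0. Violating.
Others report (3, 3, 3): truth gives 0; no alternative beats it.
Others report (3, 3, 8): truth gives 0; no alternative beats it.
(Checking all 125 profiles: 61 have a profitable deviation, 64 do not.)

61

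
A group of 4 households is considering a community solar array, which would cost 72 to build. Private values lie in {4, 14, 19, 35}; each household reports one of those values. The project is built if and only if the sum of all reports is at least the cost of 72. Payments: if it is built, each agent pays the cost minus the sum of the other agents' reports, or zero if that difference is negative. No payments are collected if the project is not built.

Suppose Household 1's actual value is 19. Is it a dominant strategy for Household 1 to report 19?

Yes

Check each profile of the others' reports and compare truth against every alternative report.
Others report (4, 35, 35): truth gives 19, best alternative gives 19.
Others report (14, 35, 35): truth gives 19, best alternative gives 19.
Others report (19, 19, 35): truth gives 19, best alternative gives 19.
Others report (19, 35, 19): truth gives 19, best alternative gives 19.
Others report (19, 35, 35): truth gives 19, best alternative gives 19.
Others report (35, 4, 35): truth gives 19, best alternative gives 19.
(Remaining 58 profiles checked similarly; truth is weakly best in each.)
In every case the truthful report is at least as good as any alternative, so it is a dominant strategy.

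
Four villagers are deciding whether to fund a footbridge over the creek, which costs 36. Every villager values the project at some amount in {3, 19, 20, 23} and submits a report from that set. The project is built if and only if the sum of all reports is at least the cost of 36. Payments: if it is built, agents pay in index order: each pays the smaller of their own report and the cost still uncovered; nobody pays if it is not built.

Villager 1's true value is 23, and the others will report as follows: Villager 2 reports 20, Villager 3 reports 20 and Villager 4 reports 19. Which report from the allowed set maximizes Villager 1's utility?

Report 3: project built, pays 3, utility 23 - 3 = 20.
Report 19: project built, pays 19, utility 23 - 19 = 4.
Report 20: project built, pays 20, utility 23 - 20 = 3.
Report 23: project built, pays 23, utility 23 - 23 = 0.
The best choice is 3 with utility 20.

3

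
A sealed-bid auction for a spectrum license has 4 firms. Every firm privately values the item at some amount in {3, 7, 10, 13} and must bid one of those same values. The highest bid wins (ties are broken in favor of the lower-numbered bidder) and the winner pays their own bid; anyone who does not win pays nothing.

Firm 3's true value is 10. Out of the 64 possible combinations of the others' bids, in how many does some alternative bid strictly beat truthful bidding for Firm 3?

2

Others bid (3, 3, 3): truth gives 0; bid 7 gives 3 > 0. Violating.
Others bid (3, 3, 7): truth gives 0; bid 7 gives 3 > 0. Violating.
Others bid (3, 3, 10): truth gives 0; no alternative beats it.
Others bid (3, 3, 13): truth gives 0; no alternative beats it.
(Checking all 64 profiles: 2 have a profitable deviation, 62 do not.)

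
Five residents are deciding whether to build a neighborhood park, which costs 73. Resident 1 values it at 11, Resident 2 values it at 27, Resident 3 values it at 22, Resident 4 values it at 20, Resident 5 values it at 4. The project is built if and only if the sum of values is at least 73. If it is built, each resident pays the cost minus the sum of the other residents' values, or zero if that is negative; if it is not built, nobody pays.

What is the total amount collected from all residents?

36

Total value 84 ≥ cost 73, so it is built.
Resident 1: others sum to 73; max(0, 73 - 73) = 0.
Resident 2: others sum to 57; max(0, 73 - 57) = 16.
Resident 3: others sum to 62; max(0, 73 - 62) = 11.
Resident 4: others sum to 64; max(0, 73 - 64) = 9.
Resident 5: others sum to 80; max(0, 73 - 80) = 0.
Total collected = 0 + 16 + 11 + 9 + 0 = 36.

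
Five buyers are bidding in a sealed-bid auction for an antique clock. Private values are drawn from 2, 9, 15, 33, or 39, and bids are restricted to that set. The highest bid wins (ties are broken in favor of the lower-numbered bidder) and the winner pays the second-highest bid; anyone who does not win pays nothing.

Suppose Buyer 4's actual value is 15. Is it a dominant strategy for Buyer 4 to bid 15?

Yes

Check each profile of the others' bids and compare truth against every alternative bid.
Others bid (2, 2, 2, 2): truth gives 13, best alternative gives 13.
Others bid (2, 2, 2, 9): truth gives 6, best alternative gives 6.
Others bid (2, 2, 9, 2): truth gives 6, best alternative gives 6.
Others bid (2, 2, 9, 9): truth gives 6, best alternative gives 6.
Others bid (2, 9, 2, 2): truth gives 6, best alternative gives 6.
Others bid (2, 9, 2, 9): truth gives 6, best alternative gives 6.
(Remaining 619 profiles checked similarly; truth is weakly best in each.)
In every case the truthful bid is at least as good as any alternative, so it is a dominant strategy.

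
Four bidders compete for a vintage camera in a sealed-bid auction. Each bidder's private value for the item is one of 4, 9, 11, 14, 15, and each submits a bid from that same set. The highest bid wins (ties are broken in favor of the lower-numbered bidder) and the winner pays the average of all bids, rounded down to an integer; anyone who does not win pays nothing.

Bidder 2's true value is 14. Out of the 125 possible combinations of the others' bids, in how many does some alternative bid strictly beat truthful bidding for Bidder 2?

62

Others bid (4, 4, 4): truth gives 8; bid 9 gives 9 > 8. Violating.
Others bid (4, 4, 9): truth gives 7; bid 9 gives 8 > 7. Violating.
Others bid (4, 4, 11): truth gives 6; bid 11 gives 7 > 6. Violating.
Others bid (4, 4, 15): truth gives 0; bid 15 gives 5 > 0. Violating.
Others bid (4, 4, 14): truth gives 5; no alternative beats it.
Others bid (4, 9, 14): truth gives 4; no alternative beats it.
(Checking all 125 profiles: 62 have a profitable deviation, 63 do not.)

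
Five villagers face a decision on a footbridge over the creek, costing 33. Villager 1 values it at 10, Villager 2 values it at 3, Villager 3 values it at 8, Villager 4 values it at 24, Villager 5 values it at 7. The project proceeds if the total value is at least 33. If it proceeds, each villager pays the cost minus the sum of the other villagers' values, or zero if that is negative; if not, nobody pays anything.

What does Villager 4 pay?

5

Total value 52 ≥ cost 33, so the project is built.
The other villagers' values sum to 28.
Cost minus that sum is 33 - 28 = 5.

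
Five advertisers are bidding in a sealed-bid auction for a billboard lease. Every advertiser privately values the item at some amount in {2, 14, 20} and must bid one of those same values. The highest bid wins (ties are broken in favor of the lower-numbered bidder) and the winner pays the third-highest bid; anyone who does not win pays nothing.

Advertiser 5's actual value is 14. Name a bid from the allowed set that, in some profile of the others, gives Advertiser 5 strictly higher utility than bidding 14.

Suppose Advertiser 1 bids 2, Advertiser 2 bids 2, Advertiser 3 bids 2 and Advertiser 4 bids 14.
Bid 14: loses, pays 0, utility 0.
Bid 20: wins, pays 2, utility 14 - 2 = 12.
So bidding 20 beats truth here (12 > 0).

20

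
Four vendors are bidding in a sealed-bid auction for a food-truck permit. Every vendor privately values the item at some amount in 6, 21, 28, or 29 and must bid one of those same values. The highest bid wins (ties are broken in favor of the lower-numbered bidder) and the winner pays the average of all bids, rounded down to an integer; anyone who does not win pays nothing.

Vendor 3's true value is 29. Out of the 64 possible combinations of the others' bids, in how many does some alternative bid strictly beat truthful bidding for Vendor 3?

Others bid (6, 6, 6): truth gives 18; bid 21 gives 20 > 18. Violating.
Others bid (6, 6, 21): truth gives 14; bid 21 gives 16 > 14. Violating.
Others bid (6, 21, 28): truth gives 8; bid 28 gives 9 > 8. Violating.
Others bid (21, 6, 28): truth gives 8; bid 28 gives 9 > 8. Violating.
Others bid (6, 6, 28): truth gives 12; no alternative beats it.
Others bid (6, 6, 29): truth gives 12; no alternative beats it.
(Checking all 64 profiles: 5 have a profitable deviation, 59 do not.)

5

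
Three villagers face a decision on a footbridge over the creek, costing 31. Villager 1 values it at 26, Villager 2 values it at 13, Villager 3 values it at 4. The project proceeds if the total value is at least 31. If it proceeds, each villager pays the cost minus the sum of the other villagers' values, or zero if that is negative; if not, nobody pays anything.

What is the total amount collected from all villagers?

15

Total value 43 ≥ cost 31, so it is built.
Villager 1: others sum to 17; max(0, 31 - 17) = 14.
Villager 2: others sum to 30; max(0, 31 - 30) = 1.
Villager 3: others sum to 39; max(0, 31 - 39) = 0.
Total collected = 14 + 1 + 0 = 15.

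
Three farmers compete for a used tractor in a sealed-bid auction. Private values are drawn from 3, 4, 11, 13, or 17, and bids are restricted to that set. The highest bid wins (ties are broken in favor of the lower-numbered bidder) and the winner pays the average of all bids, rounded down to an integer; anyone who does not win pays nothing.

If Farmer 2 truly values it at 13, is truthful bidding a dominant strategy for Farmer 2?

No

Consider the case where Farmer 1 bids 3 and Farmer 3 bids 3.
Truthful bid 13: wins, pays 6, utility 13 - 6 = 7.
Bid 4 instead: wins, pays 3, utility 13 - 3 = 10.
Since 10 > 7, bidding 4 is strictly better here, so truthful bidding is not dominant.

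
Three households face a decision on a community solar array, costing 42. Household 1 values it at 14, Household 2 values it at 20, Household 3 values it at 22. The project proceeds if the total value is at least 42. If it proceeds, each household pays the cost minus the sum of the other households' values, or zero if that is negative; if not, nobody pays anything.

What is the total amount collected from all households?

14

Total value 56 ≥ cost 42, so it is built.
Household 1: others sum to 42; max(0, 42 - 42) = 0.
Household 2: others sum to 36; max(0, 42 - 36) = 6.
Household 3: others sum to 34; max(0, 42 - 34) = 8.
Total collected = 0 + 6 + 8 = 14.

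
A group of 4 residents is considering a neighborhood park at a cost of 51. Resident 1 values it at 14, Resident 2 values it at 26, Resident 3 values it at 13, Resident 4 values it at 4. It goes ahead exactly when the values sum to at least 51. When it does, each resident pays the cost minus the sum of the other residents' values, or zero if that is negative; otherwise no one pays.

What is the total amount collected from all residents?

35

Total value 57 ≥ cost 51, so it is built.
Resident 1: others sum to 43; max(0, 51 - 43) = 8.
Resident 2: others sum to 31; max(0, 51 - 31) = 20.
Resident 3: others sum to 44; max(0, 51 - 44) = 7.
Resident 4: others sum to 53; max(0, 51 - 53) = 0.
Total collected = 8 + 20 + 7 + 0 = 35.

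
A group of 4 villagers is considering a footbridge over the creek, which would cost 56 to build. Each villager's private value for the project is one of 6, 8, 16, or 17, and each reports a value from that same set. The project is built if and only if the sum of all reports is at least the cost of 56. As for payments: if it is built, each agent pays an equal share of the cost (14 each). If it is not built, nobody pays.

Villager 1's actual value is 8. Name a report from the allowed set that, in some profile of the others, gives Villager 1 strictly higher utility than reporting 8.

Suppose Villager 2 reports 16, Villager 3 reports 16 and Villager 4 reports 16.
Report 8: project built, pays 14, utility 8 - 14 = -6.
Report 6: project not built, utility 0.
So reporting 6 beats truth here (0 > -6).

6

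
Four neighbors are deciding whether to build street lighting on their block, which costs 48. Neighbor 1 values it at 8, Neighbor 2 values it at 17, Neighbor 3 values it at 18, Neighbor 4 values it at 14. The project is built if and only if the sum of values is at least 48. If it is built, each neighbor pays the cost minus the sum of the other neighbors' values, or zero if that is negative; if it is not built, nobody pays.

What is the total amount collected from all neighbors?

Total value 57 ≥ cost 48, so it is built.
Neighbor 1: others sum to 49; max(0, 48 - 49) = 0.
Neighbor 2: others sum to 40; max(0, 48 - 40) = 8.
Neighbor 3: others sum to 39; max(0, 48 - 39) = 9.
Neighbor 4: others sum to 43; max(0, 48 - 43) = 5.
Total collected = 0 + 8 + 9 + 5 = 22.

22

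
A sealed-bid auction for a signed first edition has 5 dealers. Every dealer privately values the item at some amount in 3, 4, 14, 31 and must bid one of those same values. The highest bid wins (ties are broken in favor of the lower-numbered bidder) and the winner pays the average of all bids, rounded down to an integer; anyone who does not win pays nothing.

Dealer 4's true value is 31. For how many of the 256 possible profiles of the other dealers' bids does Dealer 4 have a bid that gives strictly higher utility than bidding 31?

Others bid (3, 3, 3, 3): truth gives 23; bid 4 gives 28 > 23. Violating.
Others bid (3, 3, 3, 4): truth gives 23; bid 4 gives 28 > 23. Violating.
Others bid (3, 3, 3, 14): truth gives 21; bid 14 gives 24 > 21. Violating.
Others bid (3, 3, 4, 3): truth gives 23; bid 14 gives 26 > 23. Violating.
Others bid (3, 3, 3, 31): truth gives 17; no alternative beats it.
Others bid (3, 3, 4, 31): truth gives 17; no alternative beats it.
(Checking all 256 profiles: 24 have a profitable deviation, 232 do not.)

24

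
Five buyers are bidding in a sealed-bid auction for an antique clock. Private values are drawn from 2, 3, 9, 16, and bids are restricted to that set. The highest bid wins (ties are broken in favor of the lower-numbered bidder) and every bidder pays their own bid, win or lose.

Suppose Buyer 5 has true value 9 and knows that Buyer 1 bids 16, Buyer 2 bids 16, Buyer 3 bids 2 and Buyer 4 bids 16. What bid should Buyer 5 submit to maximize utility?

2

Bid 2: loses but pays 2, utility -2.
Bid 3: loses but pays 3, utility -3.
Bid 9: loses but pays 9, utility -9.
Bid 16: loses but pays 16, utility -16.
The best choice is 2 with utility -2.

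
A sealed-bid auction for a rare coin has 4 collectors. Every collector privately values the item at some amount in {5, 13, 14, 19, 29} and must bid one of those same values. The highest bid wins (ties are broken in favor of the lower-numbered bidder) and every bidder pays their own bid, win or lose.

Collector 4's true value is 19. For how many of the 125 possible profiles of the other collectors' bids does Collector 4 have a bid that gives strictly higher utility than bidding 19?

Others bid (5, 5, 5): truth gives 0; bid 13 gives 6 > 0. Violating.
Others bid (5, 5, 13): truth gives 0; bid 14 gives 5 > 0. Violating.
Others bid (5, 5, 19): truth gives -19; bid 5 gives -5 > -19. Violating.
Others bid (5, 5, 29): truth gives -19; bid 5 gives -5 > -19. Violating.
Others bid (5, 5, 14): truth gives 0; no alternative beats it.
Others bid (5, 13, 14): truth gives 0; no alternative beats it.
(Checking all 125 profiles: 106 have a profitable deviation, 19 do not.)

106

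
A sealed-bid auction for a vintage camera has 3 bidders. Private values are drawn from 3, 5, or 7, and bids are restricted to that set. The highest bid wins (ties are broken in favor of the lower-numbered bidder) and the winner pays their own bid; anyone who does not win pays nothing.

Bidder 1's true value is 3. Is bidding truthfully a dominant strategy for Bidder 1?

Check each profile of the others' bids and compare truth against every alternative bid.
Others bid (3, 3): truth gives 0, best alternative gives -2.
Others bid (3, 5): truth gives 0, best alternative gives -2.
Others bid (5, 3): truth gives 0, best alternative gives -2.
Others bid (5, 5): truth gives 0, best alternative gives -2.
Others bid (3, 7): truth gives 0, best alternative gives 0.
Others bid (5, 7): truth gives 0, best alternative gives 0.
(Remaining 3 profiles checked similarly; truth is weakly best in each.)
In every case the truthful bid is at least as good as any alternative, so it is a dominant strategy.

Yes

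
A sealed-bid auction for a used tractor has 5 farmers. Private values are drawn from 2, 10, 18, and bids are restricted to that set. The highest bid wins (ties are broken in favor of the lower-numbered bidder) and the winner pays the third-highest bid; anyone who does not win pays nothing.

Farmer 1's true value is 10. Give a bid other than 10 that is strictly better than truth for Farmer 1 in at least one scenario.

Suppose Farmer 2 bids 2, Farmer 3 bids 2, Farmer 4 bids 2 and Farmer 5 bids 18.
Bid 10: loses, pays 0, utility 0.
Bid 18: wins, pays 2, utility 10 - 2 = 8.
So bidding 18 beats truth here (8 > 0).

18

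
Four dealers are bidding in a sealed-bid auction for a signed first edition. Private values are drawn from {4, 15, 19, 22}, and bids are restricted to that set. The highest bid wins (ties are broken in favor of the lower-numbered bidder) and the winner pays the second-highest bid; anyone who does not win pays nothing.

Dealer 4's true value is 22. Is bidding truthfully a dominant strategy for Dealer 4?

Check each profile of the others' bids and compare truth against every alternative bid.
Others bid (4, 4, 19): truth gives 3, best alternative gives 0.
Others bid (4, 15, 19): truth gives 3, best alternative gives 0.
Others bid (4, 19, 4): truth gives 3, best alternative gives 0.
Others bid (4, 19, 15): truth gives 3, best alternative gives 0.
Others bid (4, 19, 19): truth gives 3, best alternative gives 0.
Others bid (15, 4, 19): truth gives 3, best alternative gives 0.
(Remaining 58 profiles checked similarly; truth is weakly best in each.)
In every case the truthful bid is at least as good as any alternative, so it is a dominant strategy.

Yes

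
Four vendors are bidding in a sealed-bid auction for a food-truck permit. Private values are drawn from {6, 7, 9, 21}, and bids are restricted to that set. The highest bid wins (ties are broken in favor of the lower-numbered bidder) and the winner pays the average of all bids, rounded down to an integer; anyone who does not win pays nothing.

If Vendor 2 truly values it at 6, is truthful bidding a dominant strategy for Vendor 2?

Yes

Check each profile of the others' bids and compare truth against every alternative bid.
Others bid (6, 6, 6): truth gives 0, best alternative gives 0.
Others bid (6, 6, 7): truth gives 0, best alternative gives 0.
Others bid (6, 6, 9): truth gives 0, best alternative gives 0.
Others bid (6, 6, 21): truth gives 0, best alternative gives 0.
Others bid (6, 7, 6): truth gives 0, best alternative gives 0.
Others bid (6, 7, 7): truth gives 0, best alternative gives 0.
(Remaining 58 profiles checked similarly; truth is weakly best in each.)
In every case the truthful bid is at least as good as any alternative, so it is a dominant strategy.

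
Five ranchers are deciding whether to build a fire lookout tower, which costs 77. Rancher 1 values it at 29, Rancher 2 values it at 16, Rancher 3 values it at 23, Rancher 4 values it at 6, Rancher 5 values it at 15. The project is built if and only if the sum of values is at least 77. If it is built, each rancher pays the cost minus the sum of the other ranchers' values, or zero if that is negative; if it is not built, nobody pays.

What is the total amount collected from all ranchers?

35

Total value 89 ≥ cost 77, so it is built.
Rancher 1: others sum to 60; max(0, 77 - 60) = 17.
Rancher 2: others sum to 73; max(0, 77 - 73) = 4.
Rancher 3: others sum to 66; max(0, 77 - 66) = 11.
Rancher 4: others sum to 83; max(0, 77 - 83) = 0.
Rancher 5: others sum to 74; max(0, 77 - 74) = 3.
Total collected = 17 + 4 + 11 + 0 + 3 = 35.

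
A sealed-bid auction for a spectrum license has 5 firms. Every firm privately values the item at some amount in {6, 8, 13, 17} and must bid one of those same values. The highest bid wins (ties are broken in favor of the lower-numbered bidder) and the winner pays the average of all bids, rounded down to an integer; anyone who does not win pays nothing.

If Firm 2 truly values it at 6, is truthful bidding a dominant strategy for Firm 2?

Check each profile of the others' bids and compare truth against every alternative bid.
Others bid (6, 6, 8, 8): truth gives 0, best alternative gives -1.
Others bid (6, 8, 6, 8): truth gives 0, best alternative gives -1.
Others bid (6, 8, 8, 6): truth gives 0, best alternative gives -1.
Others bid (6, 8, 8, 8): truth gives 0, best alternative gives -1.
Others bid (6, 6, 6, 6): truth gives 0, best alternative gives 0.
Others bid (6, 6, 6, 8): truth gives 0, best alternative gives 0.
(Remaining 250 profiles checked similarly; truth is weakly best in each.)
In every case the truthful bid is at least as good as any alternative, so it is a dominant strategy.

Yes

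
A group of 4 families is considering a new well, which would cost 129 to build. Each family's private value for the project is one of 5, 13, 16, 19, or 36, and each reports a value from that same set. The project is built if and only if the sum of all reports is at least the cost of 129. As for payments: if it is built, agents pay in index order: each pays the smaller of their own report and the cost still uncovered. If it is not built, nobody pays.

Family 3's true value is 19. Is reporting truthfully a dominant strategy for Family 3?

Yes

Check each profile of the others' reports and compare truth against every alternative report.
Others report (5, 5, 5): truth gives 0, best alternative gives 0.
Others report (5, 5, 13): truth gives 0, best alternative gives 0.
Others report (5, 5, 16): truth gives 0, best alternative gives 0.
Others report (5, 5, 19): truth gives 0, best alternative gives 0.
Others report (5, 5, 36): truth gives 0, best alternative gives 0.
Others report (5, 13, 5): truth gives 0, best alternative gives 0.
(Remaining 119 profiles checked similarly; truth is weakly best in each.)
In every case the truthful report is at least as good as any alternative, so it is a dominant strategy.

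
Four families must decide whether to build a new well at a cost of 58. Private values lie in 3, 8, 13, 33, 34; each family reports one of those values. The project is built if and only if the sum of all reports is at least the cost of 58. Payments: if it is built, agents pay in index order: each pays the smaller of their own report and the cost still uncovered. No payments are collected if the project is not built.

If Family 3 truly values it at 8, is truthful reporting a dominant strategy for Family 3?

No

Consider the case where Family 1 reports 3, Family 2 reports 33 and Family 4 reports 33.
Truthful report 8: project built, pays 8, utility 8 - 8 = 0.
Report 3 instead: project built, pays 3, utility 8 - 3 = 5.
Since 5 > 0, reporting 3 is strictly better here, so truthful reporting is not dominant.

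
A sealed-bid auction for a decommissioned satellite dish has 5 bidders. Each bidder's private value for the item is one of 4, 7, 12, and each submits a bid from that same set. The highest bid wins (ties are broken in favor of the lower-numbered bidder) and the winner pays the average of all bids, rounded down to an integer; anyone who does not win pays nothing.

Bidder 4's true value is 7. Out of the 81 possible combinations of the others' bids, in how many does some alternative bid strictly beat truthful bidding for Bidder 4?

9

Others bid (4, 4, 7, 4): truth gives 0; bid 12 gives 1 > 0. Violating.
Others bid (4, 4, 7, 7): truth gives 0; bid 12 gives 1 > 0. Violating.
Others bid (4, 7, 4, 4): truth gives 0; bid 12 gives 1 > 0. Violating.
Others bid (4, 7, 4, 7): truth gives 0; bid 12 gives 1 > 0. Violating.
Others bid (4, 4, 4, 4): truth gives 3; no alternative beats it.
Others bid (4, 4, 4, 7): truth gives 2; no alternative beats it.
(Checking all 81 profiles: 9 have a profitable deviation, 72 do not.)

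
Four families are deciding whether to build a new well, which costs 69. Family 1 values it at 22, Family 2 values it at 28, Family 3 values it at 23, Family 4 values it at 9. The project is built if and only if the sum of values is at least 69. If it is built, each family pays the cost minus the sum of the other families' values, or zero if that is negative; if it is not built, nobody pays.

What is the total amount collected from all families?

Total value 82 ≥ cost 69, so it is built.
Family 1: others sum to 60; max(0, 69 - 60) = 9.
Family 2: others sum to 54; max(0, 69 - 54) = 15.
Family 3: others sum to 59; max(0, 69 - 59) = 10.
Family 4: others sum to 73; max(0, 69 - 73) = 0.
Total collected = 9 + 15 + 10 + 0 = 34.

34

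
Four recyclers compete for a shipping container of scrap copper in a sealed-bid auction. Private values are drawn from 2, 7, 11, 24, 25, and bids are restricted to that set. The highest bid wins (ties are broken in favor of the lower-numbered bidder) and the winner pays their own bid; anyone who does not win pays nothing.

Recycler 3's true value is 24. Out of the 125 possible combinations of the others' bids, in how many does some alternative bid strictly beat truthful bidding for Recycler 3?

12

Others bid (2, 2, 2): truth gives 0; bid 7 gives 17 > 0. Violating.
Others bid (2, 2, 7): truth gives 0; bid 7 gives 17 > 0. Violating.
Others bid (2, 2, 11): truth gives 0; bid 11 gives 13 > 0. Violating.
Others bid (2, 7, 2): truth gives 0; bid 11 gives 13 > 0. Violating.
Others bid (2, 2, 24): truth gives 0; no alternative beats it.
Others bid (2, 2, 25): truth gives 0; no alternative beats it.
(Checking all 125 profiles: 12 have a profitable deviation, 113 do not.)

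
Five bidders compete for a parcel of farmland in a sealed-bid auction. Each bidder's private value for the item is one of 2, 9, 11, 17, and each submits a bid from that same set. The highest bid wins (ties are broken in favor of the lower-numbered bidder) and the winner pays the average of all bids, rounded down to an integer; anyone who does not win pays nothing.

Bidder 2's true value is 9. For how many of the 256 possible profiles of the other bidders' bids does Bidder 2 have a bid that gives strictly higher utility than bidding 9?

47

Others bid (2, 2, 2, 11): truth gives 0; bid 11 gives 4 > 0. Violating.
Others bid (2, 2, 2, 17): truth gives 0; bid 17 gives 1 > 0. Violating.
Others bid (2, 2, 9, 11): truth gives 0; bid 11 gives 2 > 0. Violating.
Others bid (2, 2, 11, 2): truth gives 0; bid 11 gives 4 > 0. Violating.
Others bid (2, 2, 2, 2): truth gives 6; no alternative beats it.
Others bid (2, 2, 2, 9): truth gives 5; no alternative beats it.
(Checking all 256 profiles: 47 have a profitable deviation, 209 do not.)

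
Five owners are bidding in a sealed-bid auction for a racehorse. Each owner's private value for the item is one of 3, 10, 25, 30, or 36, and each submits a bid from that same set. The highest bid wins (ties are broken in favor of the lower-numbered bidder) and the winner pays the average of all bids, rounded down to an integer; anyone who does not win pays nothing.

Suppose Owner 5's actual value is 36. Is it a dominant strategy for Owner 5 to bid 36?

Consider the case where Owner 1 bids 3, Owner 2 bids 3, Owner 3 bids 3 and Owner 4 bids 3.
Truthful bid 36: wins, pays 9, utility 36 - 9 = 27.
Bid 10 instead: wins, pays 4, utility 36 - 4 = 32.
Since 32 > 27, bidding 10 is strictly better here, so truthful bidding is not dominant.

No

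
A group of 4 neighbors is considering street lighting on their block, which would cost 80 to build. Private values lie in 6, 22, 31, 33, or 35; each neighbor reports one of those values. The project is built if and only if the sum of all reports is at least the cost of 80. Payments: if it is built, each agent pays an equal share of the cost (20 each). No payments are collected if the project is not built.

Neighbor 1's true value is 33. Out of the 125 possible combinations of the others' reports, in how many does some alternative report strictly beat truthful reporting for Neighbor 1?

Others report (6, 6, 33): truth gives 0; report 35 gives 13 > 0. Violating.
Others report (6, 33, 6): truth gives 0; report 35 gives 13 > 0. Violating.
Others report (33, 6, 6): truth gives 0; report 35 gives 13 > 0. Violating.
Others report (6, 6, 6): truth gives 0; no alternative beats it.
Others report (6, 6, 22): truth gives 0; no alternative beats it.
(Checking all 125 profiles: 3 have a profitable deviation, 122 do not.)

3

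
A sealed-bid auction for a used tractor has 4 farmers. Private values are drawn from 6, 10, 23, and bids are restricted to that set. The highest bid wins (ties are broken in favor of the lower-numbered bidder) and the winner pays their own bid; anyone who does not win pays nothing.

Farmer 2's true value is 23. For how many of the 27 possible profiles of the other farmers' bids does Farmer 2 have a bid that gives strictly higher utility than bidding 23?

Others bid (6, 6, 6): truth gives 0; bid 10 gives 13 > 0. Violating.
Others bid (6, 6, 10): truth gives 0; bid 10 gives 13 > 0. Violating.
Others bid (6, 10, 6): truth gives 0; bid 10 gives 13 > 0. Violating.
Others bid (6, 10, 10): truth gives 0; bid 10 gives 13 > 0. Violating.
Others bid (6, 6, 23): truth gives 0; no alternative beats it.
Others bid (6, 10, 23): truth gives 0; no alternative beats it.
(Checking all 27 profiles: 4 have a profitable deviation, 23 do not.)

4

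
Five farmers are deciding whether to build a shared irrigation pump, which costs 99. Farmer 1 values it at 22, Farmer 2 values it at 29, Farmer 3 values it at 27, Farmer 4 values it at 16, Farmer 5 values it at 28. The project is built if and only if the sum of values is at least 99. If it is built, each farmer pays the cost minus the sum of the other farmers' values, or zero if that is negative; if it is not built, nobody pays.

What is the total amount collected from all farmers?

15

Total value 122 ≥ cost 99, so it is built.
Farmer 1: others sum to 100; max(0, 99 - 100) = 0.
Farmer 2: others sum to 93; max(0, 99 - 93) = 6.
Farmer 3: others sum to 95; max(0, 99 - 95) = 4.
Farmer 4: others sum to 106; max(0, 99 - 106) = 0.
Farmer 5: others sum to 94; max(0, 99 - 94) = 5.
Total collected = 0 + 6 + 4 + 0 + 5 = 15.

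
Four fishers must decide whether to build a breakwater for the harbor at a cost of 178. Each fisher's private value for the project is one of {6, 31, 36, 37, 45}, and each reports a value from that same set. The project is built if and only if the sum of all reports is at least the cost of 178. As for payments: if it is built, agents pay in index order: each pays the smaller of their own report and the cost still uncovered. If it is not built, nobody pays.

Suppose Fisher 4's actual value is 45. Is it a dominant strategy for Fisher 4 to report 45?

Yes

Check each profile of the others' reports and compare truth against every alternative report.
Others report (45, 45, 45): truth gives 2, best alternative gives 0.
Others report (6, 6, 6): truth gives 0, best alternative gives 0.
Others report (6, 6, 31): truth gives 0, best alternative gives 0.
Others report (6, 6, 36): truth gives 0, best alternative gives 0.
Others report (6, 6, 37): truth gives 0, best alternative gives 0.
Others report (6, 6, 45): truth gives 0, best alternative gives 0.
(Remaining 119 profiles checked similarly; truth is weakly best in each.)
In every case the truthful report is at least as good as any alternative, so it is a dominant strategy.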